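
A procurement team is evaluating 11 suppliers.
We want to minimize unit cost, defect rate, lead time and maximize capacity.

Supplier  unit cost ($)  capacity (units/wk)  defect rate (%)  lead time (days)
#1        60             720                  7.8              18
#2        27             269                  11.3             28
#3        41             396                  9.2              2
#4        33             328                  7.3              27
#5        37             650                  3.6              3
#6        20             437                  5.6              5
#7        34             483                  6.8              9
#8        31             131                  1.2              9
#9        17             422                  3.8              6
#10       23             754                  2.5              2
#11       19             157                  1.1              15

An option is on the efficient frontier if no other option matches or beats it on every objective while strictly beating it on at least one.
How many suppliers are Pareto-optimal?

5

#1: dominated by #10 (unit cost 23≤60, capacity 754≥720, defect rate 2.5≤7.8, lead time 2≤18).
#2: dominated by #6 (unit cost 20≤27, capacity 437≥269, defect rate 5.6≤11.3, lead time 5≤28).
#3: dominated by #10 (unit cost 23≤41, capacity 754≥396, defect rate 2.5≤9.2, lead time 2≤2).
#4: dominated by #6 (unit cost 20≤33, capacity 437≥328, defect rate 5.6≤7.3, lead time 5≤27).
#5: dominated by #10 (unit cost 23≤37, capacity 754≥650, defect rate 2.5≤3.6, lead time 2≤3).
#6: not dominated.
#7: dominated by #10 (unit cost 23≤34, capacity 754≥483, defect rate 2.5≤6.8, lead time 2≤9).
#8: not dominated.
#9: not dominated (best unit cost).
#10: not dominated (best capacity).
#11: not dominated (best defect rate).
Pareto-optimal: #6, #8, #9, #10, #11 → 5.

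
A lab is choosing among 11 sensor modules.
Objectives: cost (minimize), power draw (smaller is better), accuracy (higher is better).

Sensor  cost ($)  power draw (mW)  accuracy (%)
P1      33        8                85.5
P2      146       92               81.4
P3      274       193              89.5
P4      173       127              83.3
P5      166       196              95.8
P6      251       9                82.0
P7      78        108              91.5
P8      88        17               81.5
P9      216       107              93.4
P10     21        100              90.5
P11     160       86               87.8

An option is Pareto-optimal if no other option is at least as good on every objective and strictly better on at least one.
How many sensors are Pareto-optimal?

6

P1: not dominated (best power draw).
P2: dominated by P1 (cost 33≤146, power draw 8≤92, accuracy 85.5≥81.4).
P3: dominated by P7 (cost 78≤274, power draw 108≤193, accuracy 91.5≥89.5).
P4: dominated by P1 (cost 33≤173, power draw 8≤127, accuracy 85.5≥83.3).
P5: not dominated (best accuracy).
P6: dominated by P1 (cost 33≤251, power draw 8≤9, accuracy 85.5≥82.0).
P7: not dominated.
P8: dominated by P1 (cost 33≤88, power draw 8≤17, accuracy 85.5≥81.5).
P9: not dominated.
P10: not dominated (best cost).
P11: not dominated.
Pareto-optimal: P1, P5, P7, P9, P10, P11 → 6.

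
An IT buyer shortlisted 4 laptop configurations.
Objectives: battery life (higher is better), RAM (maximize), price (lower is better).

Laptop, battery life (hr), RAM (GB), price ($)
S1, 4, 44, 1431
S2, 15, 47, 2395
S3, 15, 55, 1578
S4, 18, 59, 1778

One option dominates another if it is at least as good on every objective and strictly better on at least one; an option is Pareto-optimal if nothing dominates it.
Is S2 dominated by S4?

Yes

S4 vs S2: battery life 18≥15, RAM 59≥47, price 1778≤2395 — S4 is at least as good on every objective with at least one strict improvement.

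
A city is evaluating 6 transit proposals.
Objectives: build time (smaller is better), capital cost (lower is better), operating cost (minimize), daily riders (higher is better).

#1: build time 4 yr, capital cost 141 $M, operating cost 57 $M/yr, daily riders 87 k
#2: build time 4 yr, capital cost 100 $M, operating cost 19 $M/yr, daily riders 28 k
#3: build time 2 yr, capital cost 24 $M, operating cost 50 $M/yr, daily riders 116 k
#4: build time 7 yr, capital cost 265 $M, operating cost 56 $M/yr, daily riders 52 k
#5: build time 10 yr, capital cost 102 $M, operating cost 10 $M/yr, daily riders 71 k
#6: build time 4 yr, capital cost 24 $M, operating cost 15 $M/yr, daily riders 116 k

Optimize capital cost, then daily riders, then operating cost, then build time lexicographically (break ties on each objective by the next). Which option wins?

#6

First minimize capital cost: best is 24, kept {#3, #6}.
Then maximize daily riders: best is 116, kept {#3, #6}.
Then minimize operating cost: best is 15, kept {#6}.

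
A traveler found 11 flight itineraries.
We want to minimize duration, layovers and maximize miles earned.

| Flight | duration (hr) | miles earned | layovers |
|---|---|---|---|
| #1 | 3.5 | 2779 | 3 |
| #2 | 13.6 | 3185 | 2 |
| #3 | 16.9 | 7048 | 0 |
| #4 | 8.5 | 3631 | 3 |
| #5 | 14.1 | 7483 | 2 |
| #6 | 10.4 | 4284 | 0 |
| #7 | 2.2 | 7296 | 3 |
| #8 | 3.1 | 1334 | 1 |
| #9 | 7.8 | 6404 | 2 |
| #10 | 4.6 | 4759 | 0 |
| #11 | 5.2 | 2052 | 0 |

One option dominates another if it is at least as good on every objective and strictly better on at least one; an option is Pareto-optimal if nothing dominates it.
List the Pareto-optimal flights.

#1: dominated by #7 (duration 2.2≤3.5, miles earned 7296≥2779, layovers 3≤3).
#2: dominated by #6 (duration 10.4≤13.6, miles earned 4284≥3185, layovers 0≤2).
#3: not dominated.
#4: dominated by #7 (duration 2.2≤8.5, miles earned 7296≥3631, layovers 3≤3).
#5: not dominated (best miles earned).
#6: dominated by #10 (duration 4.6≤10.4, miles earned 4759≥4284, layovers 0≤0).
#7: not dominated (best duration).
#8: not dominated.
#9: not dominated.
#10: not dominated.
#11: dominated by #10 (duration 4.6≤5.2, miles earned 4759≥2052, layovers 0≤0).

#3, #5, #7, #8, #9, #10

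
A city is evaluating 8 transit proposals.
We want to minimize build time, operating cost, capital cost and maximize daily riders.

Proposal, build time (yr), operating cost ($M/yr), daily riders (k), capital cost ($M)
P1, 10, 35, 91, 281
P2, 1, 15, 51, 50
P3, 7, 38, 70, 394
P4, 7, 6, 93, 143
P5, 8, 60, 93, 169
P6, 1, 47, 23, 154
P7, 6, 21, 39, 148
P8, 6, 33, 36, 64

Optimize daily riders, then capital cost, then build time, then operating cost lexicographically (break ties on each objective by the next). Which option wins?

P4

First maximize daily riders: best is 93, kept {P4, P5}.
Then minimize capital cost: best is 143, kept {P4}.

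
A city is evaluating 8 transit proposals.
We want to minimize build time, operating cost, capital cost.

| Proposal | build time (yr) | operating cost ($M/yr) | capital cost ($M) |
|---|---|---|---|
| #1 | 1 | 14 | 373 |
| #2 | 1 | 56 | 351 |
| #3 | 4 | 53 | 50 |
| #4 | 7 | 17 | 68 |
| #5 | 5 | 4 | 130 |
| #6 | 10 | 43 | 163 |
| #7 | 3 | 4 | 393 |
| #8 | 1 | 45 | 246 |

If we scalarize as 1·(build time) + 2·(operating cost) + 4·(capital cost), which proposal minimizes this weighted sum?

#1: 1·1 + 2·14 + 4·373 = 1521
#2: 1·1 + 2·56 + 4·351 = 1517
#3: 1·4 + 2·53 + 4·50 = 310
#4: 1·7 + 2·17 + 4·68 = 313
#5: 1·5 + 2·4 + 4·130 = 533
#6: 1·10 + 2·43 + 4·163 = 748
#7: 1·3 + 2·4 + 4·393 = 1583
#8: 1·1 + 2·45 + 4·246 = 1075
Lowest: #3 at 310.

#3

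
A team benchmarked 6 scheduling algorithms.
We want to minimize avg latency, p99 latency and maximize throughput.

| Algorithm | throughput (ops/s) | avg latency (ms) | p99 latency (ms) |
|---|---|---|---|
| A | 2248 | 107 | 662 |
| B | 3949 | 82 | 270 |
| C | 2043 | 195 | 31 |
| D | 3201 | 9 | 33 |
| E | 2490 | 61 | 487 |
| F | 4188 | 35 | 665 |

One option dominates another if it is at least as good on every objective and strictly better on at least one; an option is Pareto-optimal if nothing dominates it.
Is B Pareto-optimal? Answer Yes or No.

Yes

A: worse on throughput (2248 vs 3949).
C: worse on throughput (2043 vs 3949).
D: worse on throughput (3201 vs 3949).
E: worse on throughput (2490 vs 3949).
F: worse on p99 latency (665 vs 270).
No option is at least as good as B on every objective and strictly better on one.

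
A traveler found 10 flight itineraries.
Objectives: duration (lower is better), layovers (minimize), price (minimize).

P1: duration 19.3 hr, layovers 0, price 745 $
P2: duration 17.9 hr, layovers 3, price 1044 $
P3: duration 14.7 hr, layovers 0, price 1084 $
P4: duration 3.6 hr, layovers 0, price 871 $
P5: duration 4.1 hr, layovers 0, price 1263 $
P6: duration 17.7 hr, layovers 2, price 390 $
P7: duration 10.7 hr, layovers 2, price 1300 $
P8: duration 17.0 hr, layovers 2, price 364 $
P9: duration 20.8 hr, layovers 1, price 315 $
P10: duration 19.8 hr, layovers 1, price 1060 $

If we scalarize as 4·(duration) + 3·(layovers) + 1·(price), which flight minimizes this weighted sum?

P9

P1: 4·19.3 + 3·0 + 1·745 = 822.2
P2: 4·17.9 + 3·3 + 1·1044 = 1124.6
P3: 4·14.7 + 3·0 + 1·1084 = 1142.8
P4: 4·3.6 + 3·0 + 1·871 = 885.4
P5: 4·4.1 + 3·0 + 1·1263 = 1279.4
P6: 4·17.7 + 3·2 + 1·390 = 466.8
P7: 4·10.7 + 3·2 + 1·1300 = 1348.8
P8: 4·17.0 + 3·2 + 1·364 = 438.0
P9: 4·20.8 + 3·1 + 1·315 = 401.2
P10: 4·19.8 + 3·1 + 1·1060 = 1142.2
Lowest: P9 at 401.2.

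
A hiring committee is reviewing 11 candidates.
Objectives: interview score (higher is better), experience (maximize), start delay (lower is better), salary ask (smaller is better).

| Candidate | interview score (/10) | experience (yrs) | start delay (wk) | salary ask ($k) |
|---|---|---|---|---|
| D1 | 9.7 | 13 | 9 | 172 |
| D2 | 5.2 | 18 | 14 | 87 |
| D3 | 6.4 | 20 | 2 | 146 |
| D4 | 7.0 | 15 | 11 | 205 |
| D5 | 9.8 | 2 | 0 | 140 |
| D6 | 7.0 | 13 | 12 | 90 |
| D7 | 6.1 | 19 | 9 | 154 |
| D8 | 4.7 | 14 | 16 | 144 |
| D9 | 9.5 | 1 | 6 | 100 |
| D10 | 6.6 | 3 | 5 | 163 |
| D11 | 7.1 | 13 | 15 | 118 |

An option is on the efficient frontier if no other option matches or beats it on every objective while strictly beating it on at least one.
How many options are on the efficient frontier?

D1: not dominated.
D2: not dominated (best salary ask).
D3: not dominated (best experience).
D4: not dominated.
D5: not dominated (best interview score).
D6: not dominated.
D7: dominated by D3 (interview score 6.4≥6.1, experience 20≥19, start delay 2≤9, salary ask 146≤154).
D8: dominated by D2 (interview score 5.2≥4.7, experience 18≥14, start delay 14≤16, salary ask 87≤144).
D9: not dominated.
D10: not dominated.
D11: not dominated.
Pareto-optimal: D1, D2, D3, D4, D5, D6, D9, D10, D11 → 9.

9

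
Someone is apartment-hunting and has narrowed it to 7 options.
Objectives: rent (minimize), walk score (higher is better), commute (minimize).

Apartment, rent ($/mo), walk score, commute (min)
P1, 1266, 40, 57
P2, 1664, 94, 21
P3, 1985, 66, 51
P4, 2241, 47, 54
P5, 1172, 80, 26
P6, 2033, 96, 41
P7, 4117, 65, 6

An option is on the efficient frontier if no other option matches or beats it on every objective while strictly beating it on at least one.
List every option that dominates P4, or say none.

P2: rent 1664≤2241, walk score 94≥47, commute 21≤54 — dominates P4.
P3: rent 1985≤2241, walk score 66≥47, commute 51≤54 — dominates P4.
P5: rent 1172≤2241, walk score 80≥47, commute 26≤54 — dominates P4.
P6: rent 2033≤2241, walk score 96≥47, commute 41≤54 — dominates P4.
Others (P1, P7) are each worse than P4 on at least one objective.

P2, P3, P5, P6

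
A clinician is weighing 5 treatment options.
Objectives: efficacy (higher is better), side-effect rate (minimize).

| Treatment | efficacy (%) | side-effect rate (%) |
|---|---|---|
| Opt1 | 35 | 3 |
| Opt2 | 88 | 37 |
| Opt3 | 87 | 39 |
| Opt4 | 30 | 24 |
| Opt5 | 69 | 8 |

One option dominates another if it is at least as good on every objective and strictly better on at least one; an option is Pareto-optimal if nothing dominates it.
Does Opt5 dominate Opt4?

Yes

Opt5 vs Opt4: efficacy 69≥30, side-effect rate 8≤24 — Opt5 is at least as good on every objective with at least one strict improvement.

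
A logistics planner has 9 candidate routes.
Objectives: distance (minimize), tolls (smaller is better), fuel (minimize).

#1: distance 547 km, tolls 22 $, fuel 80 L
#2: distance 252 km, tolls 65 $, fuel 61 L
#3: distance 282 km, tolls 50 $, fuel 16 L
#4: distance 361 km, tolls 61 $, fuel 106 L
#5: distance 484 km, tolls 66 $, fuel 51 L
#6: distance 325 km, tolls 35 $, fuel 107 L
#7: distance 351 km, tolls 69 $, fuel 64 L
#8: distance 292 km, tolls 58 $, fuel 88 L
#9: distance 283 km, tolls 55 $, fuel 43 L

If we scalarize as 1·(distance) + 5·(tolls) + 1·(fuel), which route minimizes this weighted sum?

#1: 1·547 + 5·22 + 1·80 = 737
#2: 1·252 + 5·65 + 1·61 = 638
#3: 1·282 + 5·50 + 1·16 = 548
#4: 1·361 + 5·61 + 1·106 = 772
#5: 1·484 + 5·66 + 1·51 = 865
#6: 1·325 + 5·35 + 1·107 = 607
#7: 1·351 + 5·69 + 1·64 = 760
#8: 1·292 + 5·58 + 1·88 = 670
#9: 1·283 + 5·55 + 1·43 = 601
Lowest: #3 at 548.

#3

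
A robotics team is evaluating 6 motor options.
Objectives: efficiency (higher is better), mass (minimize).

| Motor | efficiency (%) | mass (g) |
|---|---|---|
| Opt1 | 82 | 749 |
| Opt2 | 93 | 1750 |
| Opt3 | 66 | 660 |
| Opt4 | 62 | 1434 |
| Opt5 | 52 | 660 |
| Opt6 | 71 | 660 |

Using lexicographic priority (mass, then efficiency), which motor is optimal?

Opt6

First minimize mass: best is 660, kept {Opt3, Opt5, Opt6}.
Then maximize efficiency: best is 71, kept {Opt6}.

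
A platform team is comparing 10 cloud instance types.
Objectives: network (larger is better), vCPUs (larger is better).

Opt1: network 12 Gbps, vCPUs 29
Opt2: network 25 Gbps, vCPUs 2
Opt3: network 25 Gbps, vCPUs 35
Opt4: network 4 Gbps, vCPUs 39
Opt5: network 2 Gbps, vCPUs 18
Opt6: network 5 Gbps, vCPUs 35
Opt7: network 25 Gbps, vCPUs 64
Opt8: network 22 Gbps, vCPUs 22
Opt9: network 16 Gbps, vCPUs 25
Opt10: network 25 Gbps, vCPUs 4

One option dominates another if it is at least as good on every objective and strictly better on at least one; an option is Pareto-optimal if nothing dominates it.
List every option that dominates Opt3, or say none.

Opt7

Opt7: network 25≥25, vCPUs 64≥35 — dominates Opt3.
Others (Opt1, Opt2, Opt4, Opt5, Opt6, Opt8, Opt9, Opt10) are each worse than Opt3 on at least one objective.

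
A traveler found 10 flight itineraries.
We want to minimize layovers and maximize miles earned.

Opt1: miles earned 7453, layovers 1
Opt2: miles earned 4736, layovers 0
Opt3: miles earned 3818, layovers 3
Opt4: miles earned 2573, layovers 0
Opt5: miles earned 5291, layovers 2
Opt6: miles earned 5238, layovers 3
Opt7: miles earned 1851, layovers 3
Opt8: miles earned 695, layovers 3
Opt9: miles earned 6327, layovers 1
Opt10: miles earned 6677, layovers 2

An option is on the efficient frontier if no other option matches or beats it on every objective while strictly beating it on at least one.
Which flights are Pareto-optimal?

Opt1: not dominated (best miles earned).
Opt2: not dominated.
Opt3: dominated by Opt1 (miles earned 7453≥3818, layovers 1≤3).
Opt4: dominated by Opt2 (miles earned 4736≥2573, layovers 0≤0).
Opt5: dominated by Opt1 (miles earned 7453≥5291, layovers 1≤2).
Opt6: dominated by Opt1 (miles earned 7453≥5238, layovers 1≤3).
Opt7: dominated by Opt1 (miles earned 7453≥1851, layovers 1≤3).
Opt8: dominated by Opt1 (miles earned 7453≥695, layovers 1≤3).
Opt9: dominated by Opt1 (miles earned 7453≥6327, layovers 1≤1).
Opt10: dominated by Opt1 (miles earned 7453≥6677, layovers 1≤2).

Opt1, Opt2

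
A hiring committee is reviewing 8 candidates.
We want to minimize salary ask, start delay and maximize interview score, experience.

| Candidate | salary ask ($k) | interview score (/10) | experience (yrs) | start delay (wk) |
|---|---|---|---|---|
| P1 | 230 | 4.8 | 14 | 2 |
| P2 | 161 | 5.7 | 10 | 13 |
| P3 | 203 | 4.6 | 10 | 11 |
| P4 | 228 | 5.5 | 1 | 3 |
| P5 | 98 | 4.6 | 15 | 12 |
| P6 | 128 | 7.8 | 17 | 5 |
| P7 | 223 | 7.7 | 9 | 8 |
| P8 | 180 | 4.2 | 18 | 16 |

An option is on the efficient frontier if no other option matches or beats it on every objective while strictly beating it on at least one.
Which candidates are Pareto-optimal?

P1: not dominated (best start delay).
P2: dominated by P6 (salary ask 128≤161, interview score 7.8≥5.7, experience 17≥10, start delay 5≤13).
P3: dominated by P6 (salary ask 128≤203, interview score 7.8≥4.6, experience 17≥10, start delay 5≤11).
P4: not dominated.
P5: not dominated (best salary ask).
P6: not dominated (best interview score).
P7: dominated by P6 (salary ask 128≤223, interview score 7.8≥7.7, experience 17≥9, start delay 5≤8).
P8: not dominated (best experience).

P1, P4, P5, P6, P8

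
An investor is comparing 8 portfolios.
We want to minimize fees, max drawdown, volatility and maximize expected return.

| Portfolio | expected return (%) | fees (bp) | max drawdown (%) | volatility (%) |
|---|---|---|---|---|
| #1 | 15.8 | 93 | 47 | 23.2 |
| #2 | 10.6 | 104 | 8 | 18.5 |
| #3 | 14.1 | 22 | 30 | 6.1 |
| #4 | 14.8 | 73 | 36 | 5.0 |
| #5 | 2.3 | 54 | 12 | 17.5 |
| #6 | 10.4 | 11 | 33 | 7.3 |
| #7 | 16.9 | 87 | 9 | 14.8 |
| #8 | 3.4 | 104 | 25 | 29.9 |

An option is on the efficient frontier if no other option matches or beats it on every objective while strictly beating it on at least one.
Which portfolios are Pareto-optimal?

#2, #3, #4, #5, #6, #7

#1: dominated by #7 (expected return 16.9≥15.8, fees 87≤93, max drawdown 9≤47, volatility 14.8≤23.2).
#2: not dominated (best max drawdown).
#3: not dominated.
#4: not dominated (best volatility).
#5: not dominated.
#6: not dominated (best fees).
#7: not dominated (best expected return).
#8: dominated by #2 (expected return 10.6≥3.4, fees 104≤104, max drawdown 8≤25, volatility 18.5≤29.9).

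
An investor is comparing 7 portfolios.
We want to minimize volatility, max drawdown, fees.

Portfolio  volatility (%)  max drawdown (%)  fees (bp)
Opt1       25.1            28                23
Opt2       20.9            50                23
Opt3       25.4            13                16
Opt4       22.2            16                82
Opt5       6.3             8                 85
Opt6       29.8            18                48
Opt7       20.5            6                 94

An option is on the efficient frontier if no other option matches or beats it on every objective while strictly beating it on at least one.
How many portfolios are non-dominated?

Opt1: not dominated.
Opt2: not dominated.
Opt3: not dominated (best fees).
Opt4: not dominated.
Opt5: not dominated (best volatility).
Opt6: dominated by Opt3 (volatility 25.4≤29.8, max drawdown 13≤18, fees 16≤48).
Opt7: not dominated (best max drawdown).
Pareto-optimal: Opt1, Opt2, Opt3, Opt4, Opt5, Opt7 → 6.

6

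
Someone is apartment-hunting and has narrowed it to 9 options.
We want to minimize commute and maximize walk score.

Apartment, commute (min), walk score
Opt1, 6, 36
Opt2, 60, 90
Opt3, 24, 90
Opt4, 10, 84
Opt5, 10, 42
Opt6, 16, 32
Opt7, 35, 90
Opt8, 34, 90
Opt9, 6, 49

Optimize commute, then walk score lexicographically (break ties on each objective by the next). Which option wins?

First minimize commute: best is 6, kept {Opt1, Opt9}.
Then maximize walk score: best is 49, kept {Opt9}.

Opt9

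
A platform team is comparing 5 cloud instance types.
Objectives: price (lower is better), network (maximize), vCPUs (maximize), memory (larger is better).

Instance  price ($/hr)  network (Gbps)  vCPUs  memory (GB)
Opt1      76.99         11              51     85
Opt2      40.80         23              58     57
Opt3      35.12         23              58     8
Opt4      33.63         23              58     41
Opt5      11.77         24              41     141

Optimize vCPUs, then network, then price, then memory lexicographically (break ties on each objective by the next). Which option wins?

Opt4

First maximize vCPUs: best is 58, kept {Opt2, Opt3, Opt4}.
Then maximize network: best is 23, kept {Opt2, Opt3, Opt4}.
Then minimize price: best is 33.63, kept {Opt4}.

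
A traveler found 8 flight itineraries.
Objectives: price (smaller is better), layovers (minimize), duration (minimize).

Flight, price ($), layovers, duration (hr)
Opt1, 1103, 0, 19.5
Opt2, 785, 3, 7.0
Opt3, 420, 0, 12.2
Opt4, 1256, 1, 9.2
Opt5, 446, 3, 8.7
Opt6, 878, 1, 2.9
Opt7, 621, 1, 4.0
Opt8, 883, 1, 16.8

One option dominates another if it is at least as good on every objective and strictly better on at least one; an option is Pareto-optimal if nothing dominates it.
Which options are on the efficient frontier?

Opt1: dominated by Opt3 (price 420≤1103, layovers 0≤0, duration 12.2≤19.5).
Opt2: dominated by Opt7 (price 621≤785, layovers 1≤3, duration 4.0≤7.0).
Opt3: not dominated (best price).
Opt4: dominated by Opt6 (price 878≤1256, layovers 1≤1, duration 2.9≤9.2).
Opt5: not dominated.
Opt6: not dominated (best duration).
Opt7: not dominated.
Opt8: dominated by Opt3 (price 420≤883, layovers 0≤1, duration 12.2≤16.8).

Opt3, Opt5, Opt6, Opt7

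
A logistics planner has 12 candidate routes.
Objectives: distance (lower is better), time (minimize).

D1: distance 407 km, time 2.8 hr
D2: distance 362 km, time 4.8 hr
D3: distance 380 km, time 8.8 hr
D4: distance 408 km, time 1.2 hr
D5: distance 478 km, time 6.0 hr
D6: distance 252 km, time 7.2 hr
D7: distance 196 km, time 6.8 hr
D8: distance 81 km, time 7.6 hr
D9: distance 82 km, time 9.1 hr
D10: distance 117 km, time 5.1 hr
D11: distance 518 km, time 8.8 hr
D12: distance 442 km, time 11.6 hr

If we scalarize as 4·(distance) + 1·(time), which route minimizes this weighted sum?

D8

D1: 4·407 + 1·2.8 = 1630.8
D2: 4·362 + 1·4.8 = 1452.8
D3: 4·380 + 1·8.8 = 1528.8
D4: 4·408 + 1·1.2 = 1633.2
D5: 4·478 + 1·6.0 = 1918.0
D6: 4·252 + 1·7.2 = 1015.2
D7: 4·196 + 1·6.8 = 790.8
D8: 4·81 + 1·7.6 = 331.6
D9: 4·82 + 1·9.1 = 337.1
D10: 4·117 + 1·5.1 = 473.1
D11: 4·518 + 1·8.8 = 2080.8
D12: 4·442 + 1·11.6 = 1779.6
Lowest: D8 at 331.6.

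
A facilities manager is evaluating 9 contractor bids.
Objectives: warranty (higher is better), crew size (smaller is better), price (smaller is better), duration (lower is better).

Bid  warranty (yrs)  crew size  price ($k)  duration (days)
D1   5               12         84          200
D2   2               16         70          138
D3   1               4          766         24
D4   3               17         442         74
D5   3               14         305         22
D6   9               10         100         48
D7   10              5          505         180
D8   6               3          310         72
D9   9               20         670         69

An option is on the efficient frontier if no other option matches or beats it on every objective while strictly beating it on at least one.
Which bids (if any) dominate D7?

none

D1: worse on warranty (5 vs 10).
D2: worse on warranty (2 vs 10).
D3: worse on warranty (1 vs 10).
D4: worse on warranty (3 vs 10).
D5: worse on warranty (3 vs 10).
D6: worse on warranty (9 vs 10).
D8: worse on warranty (6 vs 10).
D9: worse on warranty (9 vs 10).
No option dominates D7.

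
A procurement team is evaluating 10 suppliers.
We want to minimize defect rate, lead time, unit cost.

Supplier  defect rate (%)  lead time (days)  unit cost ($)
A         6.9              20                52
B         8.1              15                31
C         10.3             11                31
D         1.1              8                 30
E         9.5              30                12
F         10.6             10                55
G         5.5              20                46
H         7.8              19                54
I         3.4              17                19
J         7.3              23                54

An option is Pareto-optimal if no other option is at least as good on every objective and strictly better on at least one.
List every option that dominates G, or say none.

D, I

D: defect rate 1.1≤5.5, lead time 8≤20, unit cost 30≤46 — dominates G.
I: defect rate 3.4≤5.5, lead time 17≤20, unit cost 19≤46 — dominates G.
Others (A, B, C, E, F, H, J) are each worse than G on at least one objective.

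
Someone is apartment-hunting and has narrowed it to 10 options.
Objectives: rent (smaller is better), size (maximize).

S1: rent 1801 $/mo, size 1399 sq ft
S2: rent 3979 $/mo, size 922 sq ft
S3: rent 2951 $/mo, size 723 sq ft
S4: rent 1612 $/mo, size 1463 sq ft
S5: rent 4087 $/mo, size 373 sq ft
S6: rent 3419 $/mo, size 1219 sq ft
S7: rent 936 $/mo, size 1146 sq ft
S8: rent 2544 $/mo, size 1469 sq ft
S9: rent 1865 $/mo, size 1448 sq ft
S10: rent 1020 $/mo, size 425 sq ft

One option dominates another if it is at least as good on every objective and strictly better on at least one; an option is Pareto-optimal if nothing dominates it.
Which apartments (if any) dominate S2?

S1: rent 1801≤3979, size 1399≥922 — dominates S2.
S4: rent 1612≤3979, size 1463≥922 — dominates S2.
S6: rent 3419≤3979, size 1219≥922 — dominates S2.
S7: rent 936≤3979, size 1146≥922 — dominates S2.
S8: rent 2544≤3979, size 1469≥922 — dominates S2.
S9: rent 1865≤3979, size 1448≥922 — dominates S2.
Others (S3, S5, S10) are each worse than S2 on at least one objective.

S1, S4, S6, S7, S8, S9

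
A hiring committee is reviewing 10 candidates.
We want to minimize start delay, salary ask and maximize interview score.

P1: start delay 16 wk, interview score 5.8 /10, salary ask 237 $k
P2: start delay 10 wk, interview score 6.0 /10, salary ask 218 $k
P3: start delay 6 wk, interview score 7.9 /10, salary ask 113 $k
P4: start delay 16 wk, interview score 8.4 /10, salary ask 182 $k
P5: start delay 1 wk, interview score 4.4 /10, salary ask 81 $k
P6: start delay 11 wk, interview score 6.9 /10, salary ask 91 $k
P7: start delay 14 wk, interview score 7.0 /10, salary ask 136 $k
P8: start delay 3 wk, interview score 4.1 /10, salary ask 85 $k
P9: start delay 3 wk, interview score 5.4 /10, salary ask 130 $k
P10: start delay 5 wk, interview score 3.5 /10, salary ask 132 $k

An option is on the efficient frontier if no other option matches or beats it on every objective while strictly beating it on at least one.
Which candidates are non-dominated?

P3, P4, P5, P6, P9

P1: dominated by P2 (start delay 10≤16, interview score 6.0≥5.8, salary ask 218≤237).
P2: dominated by P3 (start delay 6≤10, interview score 7.9≥6.0, salary ask 113≤218).
P3: not dominated.
P4: not dominated (best interview score).
P5: not dominated (best start delay).
P6: not dominated.
P7: dominated by P3 (start delay 6≤14, interview score 7.9≥7.0, salary ask 113≤136).
P8: dominated by P5 (start delay 1≤3, interview score 4.4≥4.1, salary ask 81≤85).
P9: not dominated.
P10: dominated by P5 (start delay 1≤5, interview score 4.4≥3.5, salary ask 81≤132).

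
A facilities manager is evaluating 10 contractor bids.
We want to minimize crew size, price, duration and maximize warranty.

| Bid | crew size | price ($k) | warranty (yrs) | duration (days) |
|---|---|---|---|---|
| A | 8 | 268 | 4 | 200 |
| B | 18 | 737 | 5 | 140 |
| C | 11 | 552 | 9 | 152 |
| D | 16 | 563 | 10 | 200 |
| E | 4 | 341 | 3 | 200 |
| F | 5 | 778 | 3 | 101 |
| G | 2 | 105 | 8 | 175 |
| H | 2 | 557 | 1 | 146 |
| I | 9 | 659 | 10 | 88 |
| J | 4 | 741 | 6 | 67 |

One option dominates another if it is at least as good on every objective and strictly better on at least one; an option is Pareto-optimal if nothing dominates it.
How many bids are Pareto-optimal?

6

A: dominated by G (crew size 2≤8, price 105≤268, warranty 8≥4, duration 175≤200).
B: dominated by I (crew size 9≤18, price 659≤737, warranty 10≥5, duration 88≤140).
C: not dominated.
D: not dominated.
E: dominated by G (crew size 2≤4, price 105≤341, warranty 8≥3, duration 175≤200).
F: dominated by J (crew size 4≤5, price 741≤778, warranty 6≥3, duration 67≤101).
G: not dominated (best price).
H: not dominated.
I: not dominated.
J: not dominated (best duration).
Pareto-optimal: C, D, G, H, I, J → 6.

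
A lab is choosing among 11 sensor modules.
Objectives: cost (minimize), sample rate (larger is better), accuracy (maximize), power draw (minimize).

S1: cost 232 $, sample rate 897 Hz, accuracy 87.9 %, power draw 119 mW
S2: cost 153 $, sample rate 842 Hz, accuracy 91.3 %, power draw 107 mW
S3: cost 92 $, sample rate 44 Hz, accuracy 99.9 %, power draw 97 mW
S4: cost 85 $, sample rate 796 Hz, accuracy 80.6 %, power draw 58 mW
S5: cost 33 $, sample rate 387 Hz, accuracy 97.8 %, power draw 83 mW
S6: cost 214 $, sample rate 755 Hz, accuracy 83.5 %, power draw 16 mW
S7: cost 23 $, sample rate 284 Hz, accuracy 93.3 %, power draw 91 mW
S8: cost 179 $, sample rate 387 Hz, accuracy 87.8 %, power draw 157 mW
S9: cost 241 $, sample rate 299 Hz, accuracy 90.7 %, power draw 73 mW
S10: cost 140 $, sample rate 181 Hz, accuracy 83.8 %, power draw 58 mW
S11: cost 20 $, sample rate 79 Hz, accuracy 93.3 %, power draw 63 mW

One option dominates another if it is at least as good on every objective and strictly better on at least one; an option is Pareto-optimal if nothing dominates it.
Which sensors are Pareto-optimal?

S1, S2, S3, S4, S5, S6, S7, S9, S10, S11

S1: not dominated (best sample rate).
S2: not dominated.
S3: not dominated (best accuracy).
S4: not dominated.
S5: not dominated.
S6: not dominated (best power draw).
S7: not dominated.
S8: dominated by S2 (cost 153≤179, sample rate 842≥387, accuracy 91.3≥87.8, power draw 107≤157).
S9: not dominated.
S10: not dominated.
S11: not dominated (best cost).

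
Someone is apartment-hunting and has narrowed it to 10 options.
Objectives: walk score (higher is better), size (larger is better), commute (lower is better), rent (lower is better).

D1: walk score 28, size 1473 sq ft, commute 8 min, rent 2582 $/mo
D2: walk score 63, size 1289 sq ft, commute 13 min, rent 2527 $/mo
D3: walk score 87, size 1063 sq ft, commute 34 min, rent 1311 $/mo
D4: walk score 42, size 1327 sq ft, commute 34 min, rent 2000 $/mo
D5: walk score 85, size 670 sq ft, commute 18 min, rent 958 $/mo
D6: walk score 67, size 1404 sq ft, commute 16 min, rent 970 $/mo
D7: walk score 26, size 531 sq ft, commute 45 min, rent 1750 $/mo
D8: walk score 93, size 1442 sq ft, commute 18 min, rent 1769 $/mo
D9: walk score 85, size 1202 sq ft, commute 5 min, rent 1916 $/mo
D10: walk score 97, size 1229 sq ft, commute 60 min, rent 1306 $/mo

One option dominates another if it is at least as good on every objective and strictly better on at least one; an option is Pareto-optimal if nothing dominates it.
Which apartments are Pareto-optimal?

D1: not dominated (best size).
D2: not dominated.
D3: not dominated.
D4: dominated by D6 (walk score 67≥42, size 1404≥1327, commute 16≤34, rent 970≤2000).
D5: not dominated (best rent).
D6: not dominated.
D7: dominated by D3 (walk score 87≥26, size 1063≥531, commute 34≤45, rent 1311≤1750).
D8: not dominated.
D9: not dominated (best commute).
D10: not dominated (best walk score).

D1, D2, D3, D5, D6, D8, D9, D10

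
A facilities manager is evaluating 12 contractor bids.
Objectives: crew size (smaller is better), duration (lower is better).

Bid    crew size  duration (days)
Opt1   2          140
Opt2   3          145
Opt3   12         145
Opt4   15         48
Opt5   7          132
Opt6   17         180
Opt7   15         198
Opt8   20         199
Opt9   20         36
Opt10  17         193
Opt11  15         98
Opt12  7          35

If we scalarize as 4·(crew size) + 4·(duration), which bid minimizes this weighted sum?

Opt12

Opt1: 4·2 + 4·140 = 568
Opt2: 4·3 + 4·145 = 592
Opt3: 4·12 + 4·145 = 628
Opt4: 4·15 + 4·48 = 252
Opt5: 4·7 + 4·132 = 556
Opt6: 4·17 + 4·180 = 788
Opt7: 4·15 + 4·198 = 852
Opt8: 4·20 + 4·199 = 876
Opt9: 4·20 + 4·36 = 224
Opt10: 4·17 + 4·193 = 840
Opt11: 4·15 + 4·98 = 452
Opt12: 4·7 + 4·35 = 168
Lowest: Opt12 at 168.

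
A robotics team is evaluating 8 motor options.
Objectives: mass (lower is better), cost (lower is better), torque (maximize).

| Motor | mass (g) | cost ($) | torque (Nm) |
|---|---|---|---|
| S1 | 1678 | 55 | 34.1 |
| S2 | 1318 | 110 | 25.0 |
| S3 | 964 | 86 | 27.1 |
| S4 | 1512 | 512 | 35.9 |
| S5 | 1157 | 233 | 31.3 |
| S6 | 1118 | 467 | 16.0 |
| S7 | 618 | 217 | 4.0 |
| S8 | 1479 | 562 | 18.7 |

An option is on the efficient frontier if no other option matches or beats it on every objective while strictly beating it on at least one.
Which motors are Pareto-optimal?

S1, S3, S4, S5, S7

S1: not dominated (best cost).
S2: dominated by S3 (mass 964≤1318, cost 86≤110, torque 27.1≥25.0).
S3: not dominated.
S4: not dominated (best torque).
S5: not dominated.
S6: dominated by S3 (mass 964≤1118, cost 86≤467, torque 27.1≥16.0).
S7: not dominated (best mass).
S8: dominated by S2 (mass 1318≤1479, cost 110≤562, torque 25.0≥18.7).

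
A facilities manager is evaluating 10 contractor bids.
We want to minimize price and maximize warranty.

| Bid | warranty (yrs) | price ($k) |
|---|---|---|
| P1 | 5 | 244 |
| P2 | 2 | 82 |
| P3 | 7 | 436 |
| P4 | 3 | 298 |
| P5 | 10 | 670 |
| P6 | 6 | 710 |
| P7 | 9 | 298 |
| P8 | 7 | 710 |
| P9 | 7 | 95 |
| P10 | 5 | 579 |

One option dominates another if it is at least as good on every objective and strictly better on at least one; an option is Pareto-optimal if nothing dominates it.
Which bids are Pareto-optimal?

P1: dominated by P9 (warranty 7≥5, price 95≤244).
P2: not dominated (best price).
P3: dominated by P7 (warranty 9≥7, price 298≤436).
P4: dominated by P1 (warranty 5≥3, price 244≤298).
P5: not dominated (best warranty).
P6: dominated by P3 (warranty 7≥6, price 436≤710).
P7: not dominated.
P8: dominated by P3 (warranty 7≥7, price 436≤710).
P9: not dominated.
P10: dominated by P1 (warranty 5≥5, price 244≤579).

P2, P5, P7, P9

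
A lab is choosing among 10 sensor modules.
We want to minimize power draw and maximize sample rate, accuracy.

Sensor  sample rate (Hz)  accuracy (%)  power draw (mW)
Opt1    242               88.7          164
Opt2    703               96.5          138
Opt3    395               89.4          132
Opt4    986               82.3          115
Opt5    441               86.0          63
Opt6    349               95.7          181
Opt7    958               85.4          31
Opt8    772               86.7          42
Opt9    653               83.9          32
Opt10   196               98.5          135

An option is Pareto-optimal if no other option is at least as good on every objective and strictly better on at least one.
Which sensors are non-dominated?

Opt2, Opt3, Opt4, Opt7, Opt8, Opt10

Opt1: dominated by Opt2 (sample rate 703≥242, accuracy 96.5≥88.7, power draw 138≤164).
Opt2: not dominated.
Opt3: not dominated.
Opt4: not dominated (best sample rate).
Opt5: dominated by Opt8 (sample rate 772≥441, accuracy 86.7≥86.0, power draw 42≤63).
Opt6: dominated by Opt2 (sample rate 703≥349, accuracy 96.5≥95.7, power draw 138≤181).
Opt7: not dominated (best power draw).
Opt8: not dominated.
Opt9: dominated by Opt7 (sample rate 958≥653, accuracy 85.4≥83.9, power draw 31≤32).
Opt10: not dominated (best accuracy).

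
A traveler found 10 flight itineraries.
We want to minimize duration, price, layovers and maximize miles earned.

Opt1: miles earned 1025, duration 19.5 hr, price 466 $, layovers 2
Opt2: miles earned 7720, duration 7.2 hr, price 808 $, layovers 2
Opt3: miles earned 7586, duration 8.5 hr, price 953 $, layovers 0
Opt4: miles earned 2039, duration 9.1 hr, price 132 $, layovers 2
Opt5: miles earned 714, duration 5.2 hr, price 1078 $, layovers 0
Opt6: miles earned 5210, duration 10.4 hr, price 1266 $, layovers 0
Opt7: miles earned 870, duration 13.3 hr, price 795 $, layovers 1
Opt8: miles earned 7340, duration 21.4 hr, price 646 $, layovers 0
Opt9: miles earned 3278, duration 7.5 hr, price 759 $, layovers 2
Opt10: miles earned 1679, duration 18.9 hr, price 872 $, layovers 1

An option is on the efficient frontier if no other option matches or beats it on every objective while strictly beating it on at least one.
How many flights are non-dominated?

Opt1: dominated by Opt4 (miles earned 2039≥1025, duration 9.1≤19.5, price 132≤466, layovers 2≤2).
Opt2: not dominated (best miles earned).
Opt3: not dominated.
Opt4: not dominated (best price).
Opt5: not dominated (best duration).
Opt6: dominated by Opt3 (miles earned 7586≥5210, duration 8.5≤10.4, price 953≤1266, layovers 0≤0).
Opt7: not dominated.
Opt8: not dominated.
Opt9: not dominated.
Opt10: not dominated.
Pareto-optimal: Opt2, Opt3, Opt4, Opt5, Opt7, Opt8, Opt9, Opt10 → 8.

8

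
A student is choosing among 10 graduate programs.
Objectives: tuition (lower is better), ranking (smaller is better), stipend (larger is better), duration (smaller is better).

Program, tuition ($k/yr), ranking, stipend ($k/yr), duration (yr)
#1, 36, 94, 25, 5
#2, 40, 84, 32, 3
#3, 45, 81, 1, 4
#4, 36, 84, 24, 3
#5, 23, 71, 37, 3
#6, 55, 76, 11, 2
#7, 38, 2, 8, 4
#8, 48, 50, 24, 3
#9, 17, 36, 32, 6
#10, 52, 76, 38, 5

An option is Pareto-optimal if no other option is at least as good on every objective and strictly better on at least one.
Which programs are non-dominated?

#1: dominated by #5 (tuition 23≤36, ranking 71≤94, stipend 37≥25, duration 3≤5).
#2: dominated by #5 (tuition 23≤40, ranking 71≤84, stipend 37≥32, duration 3≤3).
#3: dominated by #5 (tuition 23≤45, ranking 71≤81, stipend 37≥1, duration 3≤4).
#4: dominated by #5 (tuition 23≤36, ranking 71≤84, stipend 37≥24, duration 3≤3).
#5: not dominated.
#6: not dominated (best duration).
#7: not dominated (best ranking).
#8: not dominated.
#9: not dominated (best tuition).
#10: not dominated (best stipend).

#5, #6, #7, #8, #9, #10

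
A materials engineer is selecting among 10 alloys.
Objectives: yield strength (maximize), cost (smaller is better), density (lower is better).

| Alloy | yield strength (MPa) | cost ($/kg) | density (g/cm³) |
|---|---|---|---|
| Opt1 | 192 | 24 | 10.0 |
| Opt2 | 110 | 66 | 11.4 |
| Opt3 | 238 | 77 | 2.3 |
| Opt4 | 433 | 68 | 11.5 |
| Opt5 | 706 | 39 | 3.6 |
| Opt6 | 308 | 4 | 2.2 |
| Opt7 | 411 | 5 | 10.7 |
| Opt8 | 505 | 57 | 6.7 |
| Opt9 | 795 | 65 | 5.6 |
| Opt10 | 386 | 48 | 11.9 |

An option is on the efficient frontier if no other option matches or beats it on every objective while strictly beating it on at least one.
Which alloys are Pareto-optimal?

Opt1: dominated by Opt6 (yield strength 308≥192, cost 4≤24, density 2.2≤10.0).
Opt2: dominated by Opt1 (yield strength 192≥110, cost 24≤66, density 10.0≤11.4).
Opt3: dominated by Opt6 (yield strength 308≥238, cost 4≤77, density 2.2≤2.3).
Opt4: dominated by Opt5 (yield strength 706≥433, cost 39≤68, density 3.6≤11.5).
Opt5: not dominated.
Opt6: not dominated (best cost).
Opt7: not dominated.
Opt8: dominated by Opt5 (yield strength 706≥505, cost 39≤57, density 3.6≤6.7).
Opt9: not dominated (best yield strength).
Opt10: dominated by Opt5 (yield strength 706≥386, cost 39≤48, density 3.6≤11.9).

Opt5, Opt6, Opt7, Opt9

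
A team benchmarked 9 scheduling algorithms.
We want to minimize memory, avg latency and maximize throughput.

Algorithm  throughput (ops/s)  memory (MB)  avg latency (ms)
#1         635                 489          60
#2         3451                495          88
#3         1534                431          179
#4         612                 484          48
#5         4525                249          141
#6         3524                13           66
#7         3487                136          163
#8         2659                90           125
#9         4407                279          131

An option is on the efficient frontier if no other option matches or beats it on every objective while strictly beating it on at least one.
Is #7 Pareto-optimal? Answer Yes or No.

No

#6 vs #7: throughput 3524≥3487, memory 13≤136, avg latency 66≤163 — #6 is at least as good on every objective and strictly better on at least one, so #6 dominates #7.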